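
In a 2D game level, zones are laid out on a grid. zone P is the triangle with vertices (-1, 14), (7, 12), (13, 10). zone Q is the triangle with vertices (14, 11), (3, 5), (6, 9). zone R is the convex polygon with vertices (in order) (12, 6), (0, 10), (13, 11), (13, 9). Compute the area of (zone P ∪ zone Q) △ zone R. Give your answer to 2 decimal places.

30.62

|zone P ∪ zone Q| = 14.9639.
|(zone P ∪ zone Q) ∩ zone R| = 8.6727.
|(zone P ∪ zone Q) △ zone R| = 14.9639 + 33 − 17.3455 = 30.62.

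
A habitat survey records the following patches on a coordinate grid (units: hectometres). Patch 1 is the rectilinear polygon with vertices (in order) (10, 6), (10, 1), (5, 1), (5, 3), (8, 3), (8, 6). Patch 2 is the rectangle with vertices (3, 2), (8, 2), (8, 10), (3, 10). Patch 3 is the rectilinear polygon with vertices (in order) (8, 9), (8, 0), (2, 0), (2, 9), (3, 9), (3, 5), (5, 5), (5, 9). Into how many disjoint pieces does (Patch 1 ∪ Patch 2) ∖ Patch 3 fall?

2

(Patch 1 ∪ Patch 2) ∖ Patch 3 splits into 2 disjoint pieces (area 10, area 13).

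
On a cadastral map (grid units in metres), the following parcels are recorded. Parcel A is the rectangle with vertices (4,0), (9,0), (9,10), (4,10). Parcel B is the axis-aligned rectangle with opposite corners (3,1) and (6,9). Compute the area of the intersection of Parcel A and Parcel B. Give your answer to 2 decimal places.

|Parcel A∩Parcel B|: x∈[4,6], y∈[1,9] → 2·8 = 16.

16.00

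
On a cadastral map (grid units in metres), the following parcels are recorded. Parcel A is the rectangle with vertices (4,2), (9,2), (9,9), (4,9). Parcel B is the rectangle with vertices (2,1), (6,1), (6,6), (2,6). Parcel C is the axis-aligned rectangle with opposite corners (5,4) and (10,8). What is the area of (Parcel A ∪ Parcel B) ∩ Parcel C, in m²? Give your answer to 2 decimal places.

16.00

The region (Parcel A ∪ Parcel B) ∩ Parcel C is the polygon with vertices (9,4), (5,4), (5,8), (9,8).
By the shoelace formula its area is 16.00.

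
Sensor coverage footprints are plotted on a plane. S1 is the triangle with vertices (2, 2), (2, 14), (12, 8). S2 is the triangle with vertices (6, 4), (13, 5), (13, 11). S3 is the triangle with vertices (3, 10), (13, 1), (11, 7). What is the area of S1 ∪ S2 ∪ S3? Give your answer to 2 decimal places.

By inclusion–exclusion:
Individual areas: |S1| = 60, |S2| = 21, |S3| = 21.
|S1∩S2| = 3.75.
|S1∩S3| = 9.8287.
|S2∩S3| = 7.7355.
|S1∩S2∩S3| = 1.69.
|S1 ∪ S2 ∪ S3| = 102 − 21.3142 + 1.69 = 82.38.

82.38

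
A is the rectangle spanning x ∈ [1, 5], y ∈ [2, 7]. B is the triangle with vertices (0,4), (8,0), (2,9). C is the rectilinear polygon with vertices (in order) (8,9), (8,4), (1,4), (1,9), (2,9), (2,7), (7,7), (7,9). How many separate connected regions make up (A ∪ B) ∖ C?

2

(A ∪ B) ∖ C splits into 2 disjoint pieces (area 14.1667, area 1.3333).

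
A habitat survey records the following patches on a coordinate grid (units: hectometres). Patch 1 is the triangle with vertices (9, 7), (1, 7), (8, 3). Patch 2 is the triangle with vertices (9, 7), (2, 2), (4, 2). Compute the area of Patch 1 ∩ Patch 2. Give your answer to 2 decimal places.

1.48

The intersection is the polygon with vertices (5.444,4.46), (9,7), (6.091,4.091).
By the shoelace formula its area is 1.48.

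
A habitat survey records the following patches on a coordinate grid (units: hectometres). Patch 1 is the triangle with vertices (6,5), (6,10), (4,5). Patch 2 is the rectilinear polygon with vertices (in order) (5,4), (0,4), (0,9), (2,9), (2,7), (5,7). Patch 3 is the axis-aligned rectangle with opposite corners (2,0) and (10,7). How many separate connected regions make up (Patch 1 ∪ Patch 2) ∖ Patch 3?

2

(Patch 1 ∪ Patch 2) ∖ Patch 3 splits into 2 disjoint pieces (area 1.8, area 10).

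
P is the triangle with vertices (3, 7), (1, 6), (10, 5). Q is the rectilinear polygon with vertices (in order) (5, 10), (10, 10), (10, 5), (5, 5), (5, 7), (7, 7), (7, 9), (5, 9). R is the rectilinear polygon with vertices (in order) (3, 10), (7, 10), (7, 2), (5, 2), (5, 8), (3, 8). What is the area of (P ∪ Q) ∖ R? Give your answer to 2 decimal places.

18.32

|P ∪ Q| = 24.3175.
|(P ∪ Q) ∩ R| = 6.
|(P ∪ Q) ∖ R| = 24.3175 − 6 = 18.32.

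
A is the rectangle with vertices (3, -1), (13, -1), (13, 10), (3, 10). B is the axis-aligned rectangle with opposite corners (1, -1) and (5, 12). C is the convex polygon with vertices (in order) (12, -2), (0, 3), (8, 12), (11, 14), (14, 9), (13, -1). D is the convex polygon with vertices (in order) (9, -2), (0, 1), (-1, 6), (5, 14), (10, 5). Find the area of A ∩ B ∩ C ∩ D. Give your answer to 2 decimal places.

The intersection is the polygon with vertices (3,1.75), (3,6.375), (5,8.625), (5,0.917).
By the shoelace formula its area is 12.33.

12.33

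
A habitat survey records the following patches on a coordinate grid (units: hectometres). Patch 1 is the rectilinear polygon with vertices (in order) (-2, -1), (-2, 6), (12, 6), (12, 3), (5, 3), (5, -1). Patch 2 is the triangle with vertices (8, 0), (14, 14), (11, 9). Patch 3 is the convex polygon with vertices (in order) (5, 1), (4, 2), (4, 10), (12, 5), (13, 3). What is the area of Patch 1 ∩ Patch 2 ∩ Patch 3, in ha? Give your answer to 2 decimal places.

The intersection is the polygon with vertices (9.286,3), (9,3), (10,6), (10.4,6), (10.535,5.915).
By the shoelace formula its area is 1.28.

1.28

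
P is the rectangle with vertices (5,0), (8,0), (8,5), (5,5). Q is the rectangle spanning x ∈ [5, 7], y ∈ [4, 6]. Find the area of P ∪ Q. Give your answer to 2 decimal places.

By inclusion–exclusion:
Individual areas: |P| = 15, |Q| = 4.
|P∩Q|: x∈[5,7], y∈[4,5] → 2·1 = 2.
|P ∪ Q| = 19 − 2 = 17.00.

17.00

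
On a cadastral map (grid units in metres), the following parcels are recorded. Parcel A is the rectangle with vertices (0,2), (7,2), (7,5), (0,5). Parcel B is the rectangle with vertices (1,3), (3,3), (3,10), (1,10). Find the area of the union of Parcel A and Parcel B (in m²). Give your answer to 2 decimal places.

31.00

By inclusion–exclusion:
Individual areas: |Parcel A| = 21, |Parcel B| = 14.
|Parcel A∩Parcel B|: x∈[1,3], y∈[3,5] → 2·2 = 4.
|Parcel A ∪ Parcel B| = 35 − 4 = 31.00.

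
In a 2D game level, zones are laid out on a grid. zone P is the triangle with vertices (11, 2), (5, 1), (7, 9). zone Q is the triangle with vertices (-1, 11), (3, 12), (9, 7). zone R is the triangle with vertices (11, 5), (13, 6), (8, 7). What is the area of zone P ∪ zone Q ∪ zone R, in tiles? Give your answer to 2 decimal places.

By inclusion–exclusion:
Individual areas: |zone P| = 23, |zone Q| = 13, |zone R| = 3.5.
|zone P∩zone Q| = 0.6249.
|zone P∩zone R| = 0.0087.
|zone Q∩zone R| = 0.
|zone P∩zone Q∩zone R| = 0.
|zone P ∪ zone Q ∪ zone R| = 39.5 − 0.6336 + 0 = 38.87.

38.87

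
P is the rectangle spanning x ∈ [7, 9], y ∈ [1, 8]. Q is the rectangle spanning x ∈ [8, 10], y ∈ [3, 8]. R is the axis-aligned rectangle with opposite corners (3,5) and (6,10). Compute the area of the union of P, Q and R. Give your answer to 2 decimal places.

By inclusion–exclusion:
Individual areas: |P| = 14, |Q| = 10, |R| = 15.
|P∩Q|: x∈[8,9], y∈[3,8] → 1·5 = 5.
|P∩R| = 0 (no overlap).
|Q∩R| = 0 (no overlap).
|P∩Q∩R| = 0.
|P ∪ Q ∪ R| = 39 − 5 + 0 = 34.00.

34.00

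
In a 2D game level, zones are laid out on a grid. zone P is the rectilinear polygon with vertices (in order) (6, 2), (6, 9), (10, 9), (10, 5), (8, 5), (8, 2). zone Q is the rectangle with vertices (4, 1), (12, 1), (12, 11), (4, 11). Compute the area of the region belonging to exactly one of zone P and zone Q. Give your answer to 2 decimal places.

|zone P| = 22, |zone Q| = 80, |zone P∩zone Q| = 22.
|zone P △ zone Q| = |zone P| + |zone Q| − 2·|zone P∩zone Q| = 22 + 80 − 44 = 58.00.

58.00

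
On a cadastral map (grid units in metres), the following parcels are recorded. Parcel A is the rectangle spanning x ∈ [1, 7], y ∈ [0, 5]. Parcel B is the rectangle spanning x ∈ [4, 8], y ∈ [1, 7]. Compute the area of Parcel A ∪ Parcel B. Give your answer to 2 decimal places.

By inclusion–exclusion:
Individual areas: |Parcel A| = 30, |Parcel B| = 24.
|Parcel A∩Parcel B|: x∈[4,7], y∈[1,5] → 3·4 = 12.
|Parcel A ∪ Parcel B| = 54 − 12 = 42.00.

42.00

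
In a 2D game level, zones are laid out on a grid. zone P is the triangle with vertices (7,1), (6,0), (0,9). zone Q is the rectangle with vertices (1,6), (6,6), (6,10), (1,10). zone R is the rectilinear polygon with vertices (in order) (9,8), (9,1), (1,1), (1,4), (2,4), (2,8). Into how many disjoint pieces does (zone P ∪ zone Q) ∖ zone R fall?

2

(zone P ∪ zone Q) ∖ zone R splits into 2 disjoint pieces (area 0.8333, area 12.1786).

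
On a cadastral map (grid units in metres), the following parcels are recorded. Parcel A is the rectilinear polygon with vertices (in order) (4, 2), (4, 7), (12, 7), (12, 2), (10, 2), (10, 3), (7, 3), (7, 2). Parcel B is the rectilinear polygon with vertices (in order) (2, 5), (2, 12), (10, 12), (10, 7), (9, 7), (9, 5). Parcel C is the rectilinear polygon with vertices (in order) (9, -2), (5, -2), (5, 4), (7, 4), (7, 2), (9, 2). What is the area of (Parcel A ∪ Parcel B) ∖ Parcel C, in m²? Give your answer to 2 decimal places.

77.00

|Parcel A ∪ Parcel B| = 81.
|(Parcel A ∪ Parcel B) ∩ Parcel C| = 4.
|(Parcel A ∪ Parcel B) ∖ Parcel C| = 81 − 4 = 77.00.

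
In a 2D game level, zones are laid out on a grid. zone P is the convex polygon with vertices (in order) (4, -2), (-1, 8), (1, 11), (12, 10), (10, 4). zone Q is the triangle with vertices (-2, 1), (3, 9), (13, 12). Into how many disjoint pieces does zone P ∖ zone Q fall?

zone P ∖ zone Q splits into 2 disjoint pieces (area 55.7105, area 17.7965).

2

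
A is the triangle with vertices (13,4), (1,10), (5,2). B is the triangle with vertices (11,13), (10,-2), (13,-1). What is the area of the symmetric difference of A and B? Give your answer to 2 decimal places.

|A| = 36, |B| = 22, |A∩B| = 2.2959.
|A △ B| = |A| + |B| − 2·|A∩B| = 36 + 22 − 4.5917 = 53.41.

53.41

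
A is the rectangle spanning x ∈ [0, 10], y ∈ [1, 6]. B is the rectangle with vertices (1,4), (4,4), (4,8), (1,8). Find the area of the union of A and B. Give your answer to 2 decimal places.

56.00

By inclusion–exclusion:
Individual areas: |A| = 50, |B| = 12.
|A∩B|: x∈[1,4], y∈[4,6] → 3·2 = 6.
|A ∪ B| = 62 − 6 = 56.00.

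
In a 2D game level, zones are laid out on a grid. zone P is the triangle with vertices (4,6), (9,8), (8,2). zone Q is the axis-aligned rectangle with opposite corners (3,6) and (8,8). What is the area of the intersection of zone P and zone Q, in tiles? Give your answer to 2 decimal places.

The intersection is the polygon with vertices (8,7.6), (8,6), (4,6).
By the shoelace formula its area is 3.20.

3.20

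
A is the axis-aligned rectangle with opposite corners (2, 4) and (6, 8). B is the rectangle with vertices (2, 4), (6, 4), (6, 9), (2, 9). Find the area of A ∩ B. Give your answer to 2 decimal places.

|A∩B|: x∈[2,6], y∈[4,8] → 4·4 = 16.

16.00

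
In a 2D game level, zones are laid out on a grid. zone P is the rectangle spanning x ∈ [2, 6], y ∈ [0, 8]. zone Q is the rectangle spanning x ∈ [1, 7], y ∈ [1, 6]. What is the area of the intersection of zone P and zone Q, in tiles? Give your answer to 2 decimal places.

20.00

|zone P∩zone Q|: x∈[2,6], y∈[1,6] → 4·5 = 20.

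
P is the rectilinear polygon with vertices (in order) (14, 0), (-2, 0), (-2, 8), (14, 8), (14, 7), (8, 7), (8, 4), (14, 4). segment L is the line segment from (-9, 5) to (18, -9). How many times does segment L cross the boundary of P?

2

The segment meets the boundary at (0.643,0), (-2,1.37).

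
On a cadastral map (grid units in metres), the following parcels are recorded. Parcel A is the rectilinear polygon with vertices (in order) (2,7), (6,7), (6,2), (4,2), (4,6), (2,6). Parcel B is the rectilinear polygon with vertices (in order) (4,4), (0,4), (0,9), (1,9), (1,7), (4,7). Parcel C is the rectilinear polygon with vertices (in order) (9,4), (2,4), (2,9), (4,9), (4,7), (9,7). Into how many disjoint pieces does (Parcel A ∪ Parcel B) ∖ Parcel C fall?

2

(Parcel A ∪ Parcel B) ∖ Parcel C splits into 2 disjoint pieces (area 4, area 8).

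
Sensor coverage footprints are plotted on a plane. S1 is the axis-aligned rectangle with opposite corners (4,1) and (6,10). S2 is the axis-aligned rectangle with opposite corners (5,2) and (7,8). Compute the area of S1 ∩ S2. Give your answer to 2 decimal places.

|S1∩S2|: x∈[5,6], y∈[2,8] → 1·6 = 6.

6.00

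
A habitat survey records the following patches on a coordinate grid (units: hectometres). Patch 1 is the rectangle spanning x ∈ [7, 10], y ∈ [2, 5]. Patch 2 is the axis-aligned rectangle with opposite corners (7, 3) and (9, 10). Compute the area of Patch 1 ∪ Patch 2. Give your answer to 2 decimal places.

By inclusion–exclusion:
Individual areas: |Patch 1| = 9, |Patch 2| = 14.
|Patch 1∩Patch 2|: x∈[7,9], y∈[3,5] → 2·2 = 4.
|Patch 1 ∪ Patch 2| = 23 − 4 = 19.00.

19.00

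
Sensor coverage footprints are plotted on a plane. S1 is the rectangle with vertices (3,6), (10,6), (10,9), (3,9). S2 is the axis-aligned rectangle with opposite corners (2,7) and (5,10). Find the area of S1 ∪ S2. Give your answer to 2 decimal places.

26.00

By inclusion–exclusion:
Individual areas: |S1| = 21, |S2| = 9.
|S1∩S2|: x∈[3,5], y∈[7,9] → 2·2 = 4.
|S1 ∪ S2| = 30 − 4 = 26.00.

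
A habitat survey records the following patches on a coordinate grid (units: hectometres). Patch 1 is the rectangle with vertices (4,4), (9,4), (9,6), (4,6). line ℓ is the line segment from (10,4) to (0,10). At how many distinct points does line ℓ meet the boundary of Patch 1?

The segment meets the boundary at (6.667,6), (9,4.6).

2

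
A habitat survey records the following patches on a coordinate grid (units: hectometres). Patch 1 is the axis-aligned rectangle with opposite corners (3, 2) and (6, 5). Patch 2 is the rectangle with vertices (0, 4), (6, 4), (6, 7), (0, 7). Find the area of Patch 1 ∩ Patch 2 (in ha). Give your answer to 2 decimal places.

|Patch 1∩Patch 2|: x∈[3,6], y∈[4,5] → 3·1 = 3.

3.00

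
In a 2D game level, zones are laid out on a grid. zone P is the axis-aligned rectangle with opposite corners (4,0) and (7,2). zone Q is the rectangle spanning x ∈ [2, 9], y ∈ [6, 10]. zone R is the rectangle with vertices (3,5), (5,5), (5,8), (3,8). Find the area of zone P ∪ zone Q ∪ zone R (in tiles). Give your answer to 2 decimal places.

36.00

By inclusion–exclusion:
Individual areas: |zone P| = 6, |zone Q| = 28, |zone R| = 6.
|zone P∩zone Q| = 0 (no overlap).
|zone P∩zone R| = 0 (no overlap).
|zone Q∩zone R|: x∈[3,5], y∈[6,8] → 2·2 = 4.
|zone P∩zone Q∩zone R| = 0.
|zone P ∪ zone Q ∪ zone R| = 40 − 4 + 0 = 36.00.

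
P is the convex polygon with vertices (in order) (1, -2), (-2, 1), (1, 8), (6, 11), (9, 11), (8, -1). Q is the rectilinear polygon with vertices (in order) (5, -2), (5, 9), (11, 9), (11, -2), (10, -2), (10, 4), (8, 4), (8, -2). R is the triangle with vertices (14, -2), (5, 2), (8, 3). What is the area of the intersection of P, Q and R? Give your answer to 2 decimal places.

3.50

The intersection is the polygon with vertices (8,0.667), (5,2), (8,3).
By the shoelace formula its area is 3.50.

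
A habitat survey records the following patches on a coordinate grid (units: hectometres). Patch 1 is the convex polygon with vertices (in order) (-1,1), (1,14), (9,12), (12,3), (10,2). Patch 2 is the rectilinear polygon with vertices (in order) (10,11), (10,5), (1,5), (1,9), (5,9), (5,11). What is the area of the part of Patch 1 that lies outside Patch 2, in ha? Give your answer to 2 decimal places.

74.67

|Patch 1| = 120, |Patch 1∩Patch 2| = 45.3333.
|Patch 1 ∖ Patch 2| = |Patch 1| − |Patch 1∩Patch 2| = 120 − 45.3333 = 74.67.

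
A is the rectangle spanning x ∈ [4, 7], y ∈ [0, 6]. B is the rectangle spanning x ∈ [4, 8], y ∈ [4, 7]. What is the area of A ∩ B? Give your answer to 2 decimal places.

|A∩B|: x∈[4,7], y∈[4,6] → 3·2 = 6.

6.00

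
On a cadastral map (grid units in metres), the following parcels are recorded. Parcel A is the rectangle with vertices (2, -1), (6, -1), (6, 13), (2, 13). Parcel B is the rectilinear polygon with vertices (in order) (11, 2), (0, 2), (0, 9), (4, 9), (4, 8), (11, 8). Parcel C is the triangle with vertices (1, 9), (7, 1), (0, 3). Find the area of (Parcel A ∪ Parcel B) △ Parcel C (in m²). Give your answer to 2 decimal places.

|Parcel A ∪ Parcel B| = 100.
|(Parcel A ∪ Parcel B) ∩ Parcel C| = 21.5179.
|(Parcel A ∪ Parcel B) △ Parcel C| = 100 + 22 − 43.0357 = 78.96.

78.96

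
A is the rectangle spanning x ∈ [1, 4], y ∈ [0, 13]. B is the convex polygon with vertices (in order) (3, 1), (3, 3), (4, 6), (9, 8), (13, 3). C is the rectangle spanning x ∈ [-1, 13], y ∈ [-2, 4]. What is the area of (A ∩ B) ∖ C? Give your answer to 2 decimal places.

0.67

|A ∩ B| = 3.4.
|(A ∩ B) ∩ C| = 2.7333.
|(A ∩ B) ∖ C| = 3.4 − 2.7333 = 0.67.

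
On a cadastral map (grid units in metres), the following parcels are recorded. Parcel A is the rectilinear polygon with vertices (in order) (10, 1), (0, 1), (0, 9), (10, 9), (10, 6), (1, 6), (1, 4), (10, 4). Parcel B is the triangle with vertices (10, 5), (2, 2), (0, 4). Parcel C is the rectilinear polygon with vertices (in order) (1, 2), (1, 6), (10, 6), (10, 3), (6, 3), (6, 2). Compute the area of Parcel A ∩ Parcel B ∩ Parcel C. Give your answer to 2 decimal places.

6.83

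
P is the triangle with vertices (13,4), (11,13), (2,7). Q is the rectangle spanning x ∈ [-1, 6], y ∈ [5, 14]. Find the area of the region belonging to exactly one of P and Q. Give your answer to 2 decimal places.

|P| = 46.5, |Q| = 63, |P∩Q| = 7.5152.
|P △ Q| = |P| + |Q| − 2·|P∩Q| = 46.5 + 63 − 15.0303 = 94.47.

94.47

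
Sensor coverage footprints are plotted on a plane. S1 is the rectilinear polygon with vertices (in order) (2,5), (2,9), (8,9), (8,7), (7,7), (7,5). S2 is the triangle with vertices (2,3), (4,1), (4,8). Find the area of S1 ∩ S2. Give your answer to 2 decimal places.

1.80

The intersection is the polygon with vertices (2.8,5), (4,8), (4,5).
By the shoelace formula its area is 1.80.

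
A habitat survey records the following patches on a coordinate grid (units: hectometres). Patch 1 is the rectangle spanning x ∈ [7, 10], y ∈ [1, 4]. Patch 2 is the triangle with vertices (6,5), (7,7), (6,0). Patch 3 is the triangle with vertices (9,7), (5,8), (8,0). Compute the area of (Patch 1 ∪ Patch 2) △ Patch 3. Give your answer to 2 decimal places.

|Patch 1 ∪ Patch 2| = 11.5.
|(Patch 1 ∪ Patch 2) ∩ Patch 3| = 4.5912.
|(Patch 1 ∪ Patch 2) △ Patch 3| = 11.5 + 14.5 − 9.1825 = 16.82.

16.82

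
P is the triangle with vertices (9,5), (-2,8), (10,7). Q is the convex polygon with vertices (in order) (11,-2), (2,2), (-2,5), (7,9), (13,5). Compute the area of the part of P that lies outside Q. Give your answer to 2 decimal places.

2.25

|P| = 12.5, |P∩Q| = 10.2483.
|P ∖ Q| = |P| − |P∩Q| = 12.5 − 10.2483 = 2.25.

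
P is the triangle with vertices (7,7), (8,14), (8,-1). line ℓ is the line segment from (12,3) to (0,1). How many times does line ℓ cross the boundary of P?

2

The segment meets the boundary at (7.592,2.265), (8,2.333).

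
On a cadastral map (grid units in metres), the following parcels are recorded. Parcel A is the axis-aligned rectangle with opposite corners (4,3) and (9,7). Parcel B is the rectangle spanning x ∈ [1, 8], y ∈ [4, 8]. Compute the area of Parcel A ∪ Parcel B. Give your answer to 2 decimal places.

By inclusion–exclusion:
Individual areas: |Parcel A| = 20, |Parcel B| = 28.
|Parcel A∩Parcel B|: x∈[4,8], y∈[4,7] → 4·3 = 12.
|Parcel A ∪ Parcel B| = 48 − 12 = 36.00.

36.00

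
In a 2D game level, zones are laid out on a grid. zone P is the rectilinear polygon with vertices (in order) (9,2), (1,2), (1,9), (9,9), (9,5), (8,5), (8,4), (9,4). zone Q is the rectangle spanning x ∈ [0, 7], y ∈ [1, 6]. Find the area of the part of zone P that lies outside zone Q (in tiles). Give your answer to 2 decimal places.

31.00

|zone P| = 55, |zone P∩zone Q| = 24.
|zone P ∖ zone Q| = |zone P| − |zone P∩zone Q| = 55 − 24 = 31.00.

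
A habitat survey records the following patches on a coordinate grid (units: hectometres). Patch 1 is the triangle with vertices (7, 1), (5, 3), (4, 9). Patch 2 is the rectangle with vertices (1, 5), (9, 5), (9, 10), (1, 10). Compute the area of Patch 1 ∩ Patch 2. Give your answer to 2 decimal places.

1.67

The intersection is the polygon with vertices (4,9), (5.5,5), (4.667,5).
By the shoelace formula its area is 1.67.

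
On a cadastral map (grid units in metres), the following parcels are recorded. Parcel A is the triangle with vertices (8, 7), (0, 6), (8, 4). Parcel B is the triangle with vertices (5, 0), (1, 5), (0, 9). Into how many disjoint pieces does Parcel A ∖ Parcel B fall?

Parcel A ∖ Parcel B splits into 2 disjoint pieces (area 11.4344, area 0.1091).

2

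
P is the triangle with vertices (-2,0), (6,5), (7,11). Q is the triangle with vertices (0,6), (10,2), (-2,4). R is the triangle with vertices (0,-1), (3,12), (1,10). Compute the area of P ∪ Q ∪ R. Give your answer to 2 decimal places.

39.12

By inclusion–exclusion:
Individual areas: |P| = 21.5, |Q| = 14, |R| = 10.
|P∩Q| = 3.9588.
|P∩R| = 0.8614.
|Q∩R| = 1.5823.
|P∩Q∩R| = 0.0248.
|P ∪ Q ∪ R| = 45.5 − 6.4025 + 0.0248 = 39.12.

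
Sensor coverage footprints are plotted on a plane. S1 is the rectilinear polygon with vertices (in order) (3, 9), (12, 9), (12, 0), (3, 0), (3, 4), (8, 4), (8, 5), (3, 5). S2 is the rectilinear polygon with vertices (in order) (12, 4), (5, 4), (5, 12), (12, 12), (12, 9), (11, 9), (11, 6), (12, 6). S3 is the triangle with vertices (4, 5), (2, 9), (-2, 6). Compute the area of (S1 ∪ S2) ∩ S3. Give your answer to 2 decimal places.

0.92

The region (S1 ∪ S2) ∩ S3 is the polygon with vertices (3,7), (4,5), (3,5.167).
By the shoelace formula its area is 0.92.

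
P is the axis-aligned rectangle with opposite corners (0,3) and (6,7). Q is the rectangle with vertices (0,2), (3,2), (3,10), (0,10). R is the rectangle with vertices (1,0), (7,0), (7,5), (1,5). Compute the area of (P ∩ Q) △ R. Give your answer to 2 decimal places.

|P ∩ Q| = 12.
|(P ∩ Q) ∩ R| = 4.
|(P ∩ Q) △ R| = 12 + 30 − 8 = 34.00.

34.00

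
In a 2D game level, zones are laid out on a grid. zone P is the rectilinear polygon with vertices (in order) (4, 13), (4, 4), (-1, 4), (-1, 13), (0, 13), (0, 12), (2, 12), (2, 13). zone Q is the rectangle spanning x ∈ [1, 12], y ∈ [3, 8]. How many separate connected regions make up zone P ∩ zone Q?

1

zone P ∩ zone Q is a single connected region.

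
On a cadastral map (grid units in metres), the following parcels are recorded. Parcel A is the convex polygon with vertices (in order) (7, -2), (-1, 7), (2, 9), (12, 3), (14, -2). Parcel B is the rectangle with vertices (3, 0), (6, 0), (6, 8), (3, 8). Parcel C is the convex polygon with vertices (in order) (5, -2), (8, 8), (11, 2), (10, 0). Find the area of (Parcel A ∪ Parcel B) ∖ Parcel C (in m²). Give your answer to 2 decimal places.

|Parcel A ∪ Parcel B| = 83.4111.
|(Parcel A ∪ Parcel B) ∩ Parcel C| = 23.6343.
|(Parcel A ∪ Parcel B) ∖ Parcel C| = 83.4111 − 23.6343 = 59.78.

59.78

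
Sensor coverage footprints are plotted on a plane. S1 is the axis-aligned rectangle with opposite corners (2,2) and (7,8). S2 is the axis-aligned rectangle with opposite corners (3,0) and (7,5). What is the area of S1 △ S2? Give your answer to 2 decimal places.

|S1∩S2|: x∈[3,7], y∈[2,5] → 4·3 = 12.
|S1 △ S2| = |S1| + |S2| − 2·|S1∩S2| = 30 + 20 − 24 = 26.00.

26.00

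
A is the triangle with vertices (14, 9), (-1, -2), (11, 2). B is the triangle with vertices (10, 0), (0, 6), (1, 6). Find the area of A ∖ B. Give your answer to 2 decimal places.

|A| = 36, |A∩B| = 0.558.
|A ∖ B| = |A| − |A∩B| = 36 − 0.558 = 35.44.

35.44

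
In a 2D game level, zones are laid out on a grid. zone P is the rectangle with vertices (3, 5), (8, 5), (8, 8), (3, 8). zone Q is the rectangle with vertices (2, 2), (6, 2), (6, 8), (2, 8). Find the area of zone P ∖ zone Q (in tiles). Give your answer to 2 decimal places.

6.00

|zone P∩zone Q|: x∈[3,6], y∈[5,8] → 3·3 = 9.
|zone P| = 15.
|zone P ∖ zone Q| = |zone P| − |zone P∩zone Q| = 15 − 9 = 6.00.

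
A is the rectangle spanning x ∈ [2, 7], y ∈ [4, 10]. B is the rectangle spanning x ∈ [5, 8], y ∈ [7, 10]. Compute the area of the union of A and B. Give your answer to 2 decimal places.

By inclusion–exclusion:
Individual areas: |A| = 30, |B| = 9.
|A∩B|: x∈[5,7], y∈[7,10] → 2·3 = 6.
|A ∪ B| = 39 − 6 = 33.00.

33.00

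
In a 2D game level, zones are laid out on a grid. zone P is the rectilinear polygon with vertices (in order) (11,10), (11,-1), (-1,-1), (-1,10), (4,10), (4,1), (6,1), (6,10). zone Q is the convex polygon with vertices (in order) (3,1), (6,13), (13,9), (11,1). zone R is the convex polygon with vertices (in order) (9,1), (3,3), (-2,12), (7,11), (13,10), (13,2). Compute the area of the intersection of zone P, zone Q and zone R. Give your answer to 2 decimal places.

43.63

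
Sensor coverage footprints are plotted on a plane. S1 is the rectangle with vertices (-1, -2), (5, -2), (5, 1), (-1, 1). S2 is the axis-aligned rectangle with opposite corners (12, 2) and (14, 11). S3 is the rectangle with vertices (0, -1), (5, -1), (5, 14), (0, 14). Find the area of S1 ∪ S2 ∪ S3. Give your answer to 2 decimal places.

101.00

By inclusion–exclusion:
Individual areas: |S1| = 18, |S2| = 18, |S3| = 75.
|S1∩S2| = 0 (no overlap).
|S1∩S3|: x∈[0,5], y∈[-1,1] → 5·2 = 10.
|S2∩S3| = 0 (no overlap).
|S1∩S2∩S3| = 0.
|S1 ∪ S2 ∪ S3| = 111 − 10 + 0 = 101.00.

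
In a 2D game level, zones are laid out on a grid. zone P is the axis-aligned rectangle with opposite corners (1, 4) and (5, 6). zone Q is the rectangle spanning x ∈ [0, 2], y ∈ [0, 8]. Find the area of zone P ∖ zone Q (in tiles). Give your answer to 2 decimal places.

6.00

|zone P∩zone Q|: x∈[1,2], y∈[4,6] → 1·2 = 2.
|zone P| = 8.
|zone P ∖ zone Q| = |zone P| − |zone P∩zone Q| = 8 − 2 = 6.00.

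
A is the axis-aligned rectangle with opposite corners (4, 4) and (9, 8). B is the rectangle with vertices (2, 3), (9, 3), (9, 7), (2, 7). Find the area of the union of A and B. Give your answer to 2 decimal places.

By inclusion–exclusion:
Individual areas: |A| = 20, |B| = 28.
|A∩B|: x∈[4,9], y∈[4,7] → 5·3 = 15.
|A ∪ B| = 48 − 15 = 33.00.

33.00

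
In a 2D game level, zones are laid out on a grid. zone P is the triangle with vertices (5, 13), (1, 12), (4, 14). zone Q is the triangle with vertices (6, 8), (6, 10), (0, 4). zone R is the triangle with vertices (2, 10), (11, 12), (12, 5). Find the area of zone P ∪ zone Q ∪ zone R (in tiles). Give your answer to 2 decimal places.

39.67

By inclusion–exclusion:
Individual areas: |zone P| = 2.5, |zone Q| = 6, |zone R| = 32.5.
|zone P∩zone Q| = 0.
|zone P∩zone R| = 0.
|zone Q∩zone R| = 1.3333.
|zone P∩zone Q∩zone R| = 0.
|zone P ∪ zone Q ∪ zone R| = 41 − 1.3333 + 0 = 39.67.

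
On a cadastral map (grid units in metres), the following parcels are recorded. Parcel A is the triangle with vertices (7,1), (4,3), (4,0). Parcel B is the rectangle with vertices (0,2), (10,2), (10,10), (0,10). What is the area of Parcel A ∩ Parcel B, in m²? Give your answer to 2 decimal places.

0.75

The intersection is the polygon with vertices (4,3), (5.5,2), (4,2).
By the shoelace formula its area is 0.75.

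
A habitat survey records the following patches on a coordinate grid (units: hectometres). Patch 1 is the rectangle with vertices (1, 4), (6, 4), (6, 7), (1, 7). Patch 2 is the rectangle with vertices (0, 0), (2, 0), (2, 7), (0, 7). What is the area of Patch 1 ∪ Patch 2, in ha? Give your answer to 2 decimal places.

By inclusion–exclusion:
Individual areas: |Patch 1| = 15, |Patch 2| = 14.
|Patch 1∩Patch 2|: x∈[1,2], y∈[4,7] → 1·3 = 3.
|Patch 1 ∪ Patch 2| = 29 − 3 = 26.00.

26.00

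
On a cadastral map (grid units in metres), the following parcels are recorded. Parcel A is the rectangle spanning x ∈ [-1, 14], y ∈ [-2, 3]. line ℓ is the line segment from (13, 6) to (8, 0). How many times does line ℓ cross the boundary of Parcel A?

The segment meets the boundary at (10.5,3).

1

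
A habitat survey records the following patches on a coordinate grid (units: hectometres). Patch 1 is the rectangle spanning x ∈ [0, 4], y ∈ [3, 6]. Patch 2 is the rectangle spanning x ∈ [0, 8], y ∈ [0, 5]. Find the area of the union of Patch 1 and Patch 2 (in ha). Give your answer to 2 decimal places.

By inclusion–exclusion:
Individual areas: |Patch 1| = 12, |Patch 2| = 40.
|Patch 1∩Patch 2|: x∈[0,4], y∈[3,5] → 4·2 = 8.
|Patch 1 ∪ Patch 2| = 52 − 8 = 44.00.

44.00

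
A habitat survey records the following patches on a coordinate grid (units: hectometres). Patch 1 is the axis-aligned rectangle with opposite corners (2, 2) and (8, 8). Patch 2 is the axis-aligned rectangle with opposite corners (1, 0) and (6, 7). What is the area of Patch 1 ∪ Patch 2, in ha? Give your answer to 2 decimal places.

51.00

By inclusion–exclusion:
Individual areas: |Patch 1| = 36, |Patch 2| = 35.
|Patch 1∩Patch 2|: x∈[2,6], y∈[2,7] → 4·5 = 20.
|Patch 1 ∪ Patch 2| = 71 − 20 = 51.00.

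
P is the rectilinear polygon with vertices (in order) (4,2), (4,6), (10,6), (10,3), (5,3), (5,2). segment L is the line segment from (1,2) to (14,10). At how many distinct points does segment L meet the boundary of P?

The segment meets the boundary at (4,3.846), (7.5,6).

2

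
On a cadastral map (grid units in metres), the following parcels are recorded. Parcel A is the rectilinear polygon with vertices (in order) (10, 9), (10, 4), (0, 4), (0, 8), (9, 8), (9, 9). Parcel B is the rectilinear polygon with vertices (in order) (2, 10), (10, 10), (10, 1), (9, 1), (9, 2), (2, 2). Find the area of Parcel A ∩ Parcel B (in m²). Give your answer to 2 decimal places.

The intersection is the polygon with vertices (10,4), (2,4), (2,8), (9,8), (9,9), (10,9).
By the shoelace formula its area is 33.00.

33.00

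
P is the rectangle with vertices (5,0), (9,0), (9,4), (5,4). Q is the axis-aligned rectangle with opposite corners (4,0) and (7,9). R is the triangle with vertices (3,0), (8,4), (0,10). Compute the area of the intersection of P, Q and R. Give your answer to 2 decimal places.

3.20

The intersection is the polygon with vertices (7,4), (7,3.2), (5,1.6), (5,4).
By the shoelace formula its area is 3.20.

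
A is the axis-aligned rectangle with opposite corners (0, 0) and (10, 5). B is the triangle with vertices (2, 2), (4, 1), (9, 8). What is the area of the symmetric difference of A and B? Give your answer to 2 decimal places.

|A| = 50, |B| = 9.5, |A∩B| = 7.4643.
|A △ B| = |A| + |B| − 2·|A∩B| = 50 + 9.5 − 14.9286 = 44.57.

44.57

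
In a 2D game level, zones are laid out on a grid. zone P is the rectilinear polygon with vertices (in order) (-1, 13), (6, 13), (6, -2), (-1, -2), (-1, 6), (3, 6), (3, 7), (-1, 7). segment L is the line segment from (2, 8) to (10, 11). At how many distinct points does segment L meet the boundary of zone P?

1

The segment meets the boundary at (6,9.5).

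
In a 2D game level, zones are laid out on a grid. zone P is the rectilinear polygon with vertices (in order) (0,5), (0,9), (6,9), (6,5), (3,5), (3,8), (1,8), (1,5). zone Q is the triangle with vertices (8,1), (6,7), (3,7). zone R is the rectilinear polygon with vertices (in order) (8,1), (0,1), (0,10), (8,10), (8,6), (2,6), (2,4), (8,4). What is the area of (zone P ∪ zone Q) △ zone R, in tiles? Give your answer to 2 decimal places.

47.83

|zone P ∪ zone Q| = 22.6667.
|(zone P ∪ zone Q) ∩ zone R| = 17.4167.
|(zone P ∪ zone Q) △ zone R| = 22.6667 + 60 − 34.8333 = 47.83.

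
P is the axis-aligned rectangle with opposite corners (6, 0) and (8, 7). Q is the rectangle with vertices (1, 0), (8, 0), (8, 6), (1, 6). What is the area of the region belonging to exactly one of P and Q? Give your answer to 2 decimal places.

32.00

|P∩Q|: x∈[6,8], y∈[0,6] → 2·6 = 12.
|P △ Q| = |P| + |Q| − 2·|P∩Q| = 14 + 42 − 24 = 32.00.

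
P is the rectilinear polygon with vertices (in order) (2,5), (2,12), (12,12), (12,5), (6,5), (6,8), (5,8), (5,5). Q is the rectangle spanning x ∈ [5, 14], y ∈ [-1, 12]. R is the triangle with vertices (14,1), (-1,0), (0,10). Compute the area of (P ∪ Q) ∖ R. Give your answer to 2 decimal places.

|P ∪ Q| = 138.
|(P ∪ Q) ∩ R| = 36.9857.
|(P ∪ Q) ∖ R| = 138 − 36.9857 = 101.01.

101.01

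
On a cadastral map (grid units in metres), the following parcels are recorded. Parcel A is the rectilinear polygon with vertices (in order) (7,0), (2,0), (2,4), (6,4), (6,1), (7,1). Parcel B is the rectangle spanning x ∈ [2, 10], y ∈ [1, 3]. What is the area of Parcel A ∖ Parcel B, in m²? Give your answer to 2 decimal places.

9.00

|Parcel A| = 17, |Parcel A∩Parcel B| = 8.
|Parcel A ∖ Parcel B| = |Parcel A| − |Parcel A∩Parcel B| = 17 − 8 = 9.00.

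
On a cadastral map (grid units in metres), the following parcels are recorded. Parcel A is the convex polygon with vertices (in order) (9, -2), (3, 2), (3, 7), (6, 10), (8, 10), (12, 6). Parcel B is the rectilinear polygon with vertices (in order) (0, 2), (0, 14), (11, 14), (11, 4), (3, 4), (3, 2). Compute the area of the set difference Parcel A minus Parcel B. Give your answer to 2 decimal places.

|Parcel A| = 71.5, |Parcel A∩Parcel B| = 39.
|Parcel A ∖ Parcel B| = |Parcel A| − |Parcel A∩Parcel B| = 71.5 − 39 = 32.50.

32.50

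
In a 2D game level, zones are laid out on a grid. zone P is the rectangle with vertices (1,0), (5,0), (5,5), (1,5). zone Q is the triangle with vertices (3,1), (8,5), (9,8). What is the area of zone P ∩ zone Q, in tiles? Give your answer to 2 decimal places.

0.73

The intersection is the polygon with vertices (5,2.6), (3,1), (5,3.333).
By the shoelace formula its area is 0.73.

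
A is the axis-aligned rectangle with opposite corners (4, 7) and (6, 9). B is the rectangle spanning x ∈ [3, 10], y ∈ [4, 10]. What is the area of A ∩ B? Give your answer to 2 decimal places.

4.00

|A∩B|: x∈[4,6], y∈[7,9] → 2·2 = 4.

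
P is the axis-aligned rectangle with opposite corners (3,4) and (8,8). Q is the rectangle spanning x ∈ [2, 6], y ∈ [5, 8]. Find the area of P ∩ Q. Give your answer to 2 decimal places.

9.00

|P∩Q|: x∈[3,6], y∈[5,8] → 3·3 = 9.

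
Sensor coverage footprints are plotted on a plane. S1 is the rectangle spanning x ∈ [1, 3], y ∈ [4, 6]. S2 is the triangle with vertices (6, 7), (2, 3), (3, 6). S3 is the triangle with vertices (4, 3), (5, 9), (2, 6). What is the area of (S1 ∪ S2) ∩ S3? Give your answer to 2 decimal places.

2.95

The region (S1 ∪ S2) ∩ S3 is the polygon with vertices (3,6), (4.588,6.529), (4.4,5.4), (3.2,4.2), (2,6).
By the shoelace formula its area is 2.95.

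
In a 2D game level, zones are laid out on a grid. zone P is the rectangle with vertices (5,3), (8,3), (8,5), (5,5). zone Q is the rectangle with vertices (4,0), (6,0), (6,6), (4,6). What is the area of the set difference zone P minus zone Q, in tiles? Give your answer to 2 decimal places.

4.00

|zone P∩zone Q|: x∈[5,6], y∈[3,5] → 1·2 = 2.
|zone P| = 6.
|zone P ∖ zone Q| = |zone P| − |zone P∩zone Q| = 6 − 2 = 4.00.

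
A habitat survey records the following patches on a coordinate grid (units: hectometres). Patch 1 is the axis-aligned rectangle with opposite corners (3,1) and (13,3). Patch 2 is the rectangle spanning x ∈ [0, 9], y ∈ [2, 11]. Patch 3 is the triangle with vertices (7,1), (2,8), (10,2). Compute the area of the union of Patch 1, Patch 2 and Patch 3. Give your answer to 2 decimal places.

95.00

By inclusion–exclusion:
Individual areas: |Patch 1| = 20, |Patch 2| = 81, |Patch 3| = 13.
|Patch 1∩Patch 2|: x∈[3,9], y∈[2,3] → 6·1 = 6.
|Patch 1∩Patch 3| = 5.2619.
|Patch 2∩Patch 3| = 10.7679.
|Patch 1∩Patch 2∩Patch 3| = 3.0298.
|Patch 1 ∪ Patch 2 ∪ Patch 3| = 114 − 22.0298 + 3.0298 = 95.00.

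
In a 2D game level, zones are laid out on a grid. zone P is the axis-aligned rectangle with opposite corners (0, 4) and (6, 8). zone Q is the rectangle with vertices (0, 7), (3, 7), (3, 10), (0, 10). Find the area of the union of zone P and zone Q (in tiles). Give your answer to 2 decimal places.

By inclusion–exclusion:
Individual areas: |zone P| = 24, |zone Q| = 9.
|zone P∩zone Q|: x∈[0,3], y∈[7,8] → 3·1 = 3.
|zone P ∪ zone Q| = 33 − 3 = 30.00.

30.00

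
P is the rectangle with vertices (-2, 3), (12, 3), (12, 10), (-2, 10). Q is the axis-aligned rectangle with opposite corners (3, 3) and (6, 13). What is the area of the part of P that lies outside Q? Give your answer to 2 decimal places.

|P∩Q|: x∈[3,6], y∈[3,10] → 3·7 = 21.
|P| = 98.
|P ∖ Q| = |P| − |P∩Q| = 98 − 21 = 77.00.

77.00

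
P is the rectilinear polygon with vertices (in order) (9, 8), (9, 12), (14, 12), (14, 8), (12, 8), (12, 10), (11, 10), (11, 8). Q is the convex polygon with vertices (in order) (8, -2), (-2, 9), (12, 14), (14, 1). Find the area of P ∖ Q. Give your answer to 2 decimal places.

5.54

|P| = 18, |P∩Q| = 12.4615.
|P ∖ Q| = |P| − |P∩Q| = 18 − 12.4615 = 5.54.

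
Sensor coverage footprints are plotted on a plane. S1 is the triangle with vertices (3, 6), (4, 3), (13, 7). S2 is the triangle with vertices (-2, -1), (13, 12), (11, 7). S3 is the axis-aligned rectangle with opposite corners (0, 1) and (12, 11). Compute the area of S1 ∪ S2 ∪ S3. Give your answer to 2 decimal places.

121.94

By inclusion–exclusion:
Individual areas: |S1| = 15.5, |S2| = 24.5, |S3| = 120.
|S1∩S2| = 8.8207.
|S1∩S3| = 15.3278.
|S2∩S3| = 22.7308.
|S1∩S2∩S3| = 8.8207.
|S1 ∪ S2 ∪ S3| = 160 − 46.8792 + 8.8207 = 121.94.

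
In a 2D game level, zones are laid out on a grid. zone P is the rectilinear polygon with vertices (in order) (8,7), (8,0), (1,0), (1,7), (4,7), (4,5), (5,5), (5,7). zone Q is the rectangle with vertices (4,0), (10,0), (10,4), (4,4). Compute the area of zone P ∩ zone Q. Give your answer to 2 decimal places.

The intersection is the polygon with vertices (8,0), (4,0), (4,4), (8,4).
By the shoelace formula its area is 16.00.

16.00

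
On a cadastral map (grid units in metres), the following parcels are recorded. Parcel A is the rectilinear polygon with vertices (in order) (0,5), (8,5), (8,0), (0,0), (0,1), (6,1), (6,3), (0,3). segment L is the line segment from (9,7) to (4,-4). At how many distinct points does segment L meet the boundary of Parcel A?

The segment meets the boundary at (5.818,0), (8,4.8).

2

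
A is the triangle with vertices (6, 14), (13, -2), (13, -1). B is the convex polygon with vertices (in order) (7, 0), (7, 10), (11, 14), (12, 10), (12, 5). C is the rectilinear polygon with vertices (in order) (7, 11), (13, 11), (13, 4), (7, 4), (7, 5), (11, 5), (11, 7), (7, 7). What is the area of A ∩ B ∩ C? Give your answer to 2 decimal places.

0.82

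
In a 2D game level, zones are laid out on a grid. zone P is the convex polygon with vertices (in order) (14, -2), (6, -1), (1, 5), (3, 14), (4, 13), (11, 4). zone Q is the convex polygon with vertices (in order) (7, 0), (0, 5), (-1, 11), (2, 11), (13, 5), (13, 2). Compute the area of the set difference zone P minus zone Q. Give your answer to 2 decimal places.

|zone P| = 97, |zone P∩zone Q| = 66.458.
|zone P ∖ zone Q| = |zone P| − |zone P∩zone Q| = 97 − 66.458 = 30.54.

30.54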